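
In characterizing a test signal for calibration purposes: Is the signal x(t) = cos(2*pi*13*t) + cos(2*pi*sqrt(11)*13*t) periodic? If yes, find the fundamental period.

f1 = 13 Hz, f2 = 13*sqrt(11) Hz
Ratio f2/f1 = sqrt(11), which is irrational.
Since the frequency ratio is irrational, no common period exists.
The signal is not periodic.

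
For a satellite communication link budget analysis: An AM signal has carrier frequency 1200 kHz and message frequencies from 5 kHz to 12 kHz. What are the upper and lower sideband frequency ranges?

Upper sideband (USB) = fc + [fm_low, fm_high] = 1200 + [5, 12] = [1205, 1212] kHz
Lower sideband (LSB) = fc - [fm_high, fm_low] = 1200 - [12, 5] = [1188, 1195] kHz
Total occupied spectrum: 1188 kHz to 1212 kHz (plus carrier at 1200 kHz)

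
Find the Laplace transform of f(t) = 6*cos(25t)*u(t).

Standard pair: cos(wt)*u(t) <-> s/(s^2+w^2)
With w = 25: L{6*cos(25t)*u(t)} = 6s/(s^2+625)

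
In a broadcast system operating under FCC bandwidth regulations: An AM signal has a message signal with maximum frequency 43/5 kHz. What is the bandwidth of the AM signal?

In AM (double-sideband), the bandwidth is twice the message frequency.
BW = 2 * f_m = 2 * 43/5 kHz = 86/5 kHz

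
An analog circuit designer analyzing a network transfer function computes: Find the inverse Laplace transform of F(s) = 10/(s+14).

Standard pair: k/(s+a) <-> k*e^(-at)*u(t)
With k=10, a=14: f(t) = 10*e^(-14t)*u(t)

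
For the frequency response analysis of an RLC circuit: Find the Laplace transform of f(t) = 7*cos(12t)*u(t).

Standard pair: cos(wt)*u(t) <-> s/(s^2+w^2)
With w = 12: L{7*cos(12t)*u(t)} = 7s/(s^2+144)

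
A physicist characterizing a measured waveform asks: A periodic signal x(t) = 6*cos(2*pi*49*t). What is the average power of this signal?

Average power of A*cos(wt) is A^2/2.
P = 6^2 / 2 = 36/2 = 18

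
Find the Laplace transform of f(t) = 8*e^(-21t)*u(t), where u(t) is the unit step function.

Standard Laplace transform pair:
e^(-at)*u(t) <-> 1/(s+a)
With a = 21: L{8*e^(-21t)*u(t)} = 8/(s+21), ROC: Re(s) > -21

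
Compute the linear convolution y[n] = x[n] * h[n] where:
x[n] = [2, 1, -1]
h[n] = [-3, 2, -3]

y[n] = sum_k x[k]*h[n-k]. Output length = len(x) + len(h) - 1 = 3 + 3 - 1 = 5.
y[0] = 2*-3 = -6
y[1] = 1*-3 + 2*2 = 1
y[2] = -1*-3 + 1*2 + 2*-3 = -1
y[3] = -1*2 + 1*-3 = -5
y[4] = -1*-3 = 3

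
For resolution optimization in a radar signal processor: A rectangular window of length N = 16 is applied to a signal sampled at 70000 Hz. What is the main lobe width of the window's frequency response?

For a rectangular window of length N,
the main lobe width in frequency is 2*f_s/N.
= 2*70000/16 = 8750 Hz
This determines the minimum frequency separation for resolving two sinusoids.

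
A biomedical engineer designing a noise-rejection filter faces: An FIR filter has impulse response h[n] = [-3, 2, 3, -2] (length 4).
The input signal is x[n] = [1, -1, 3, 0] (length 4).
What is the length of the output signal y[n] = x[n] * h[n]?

For linear convolution, the output length is:
len(y) = len(x) + len(h) - 1 = 4 + 4 - 1 = 7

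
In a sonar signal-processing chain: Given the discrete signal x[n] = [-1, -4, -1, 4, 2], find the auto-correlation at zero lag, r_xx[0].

The auto-correlation at zero lag r_xx[0] equals the signal energy.
r_xx[0] = sum of x[n]^2 = (-1)^2 + (-4)^2 + (-1)^2 + 4^2 + 2^2
= 1 + 16 + 1 + 16 + 4 = 38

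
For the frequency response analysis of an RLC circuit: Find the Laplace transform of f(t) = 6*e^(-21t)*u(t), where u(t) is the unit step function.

Standard Laplace transform pair:
e^(-at)*u(t) <-> 1/(s+a)
With a = 21: L{6*e^(-21t)*u(t)} = 6/(s+21), ROC: Re(s) > -21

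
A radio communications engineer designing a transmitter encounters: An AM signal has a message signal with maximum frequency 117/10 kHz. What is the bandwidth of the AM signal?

In AM (double-sideband), the bandwidth is twice the message frequency.
BW = 2 * f_m = 2 * 117/10 kHz = 117/5 kHz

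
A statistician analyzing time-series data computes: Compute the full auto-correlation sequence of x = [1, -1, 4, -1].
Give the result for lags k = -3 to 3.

r_xx[k] = sum_m x[m]*x[m+k], indexed from 0, for k = -3 to 3:
  r_xx[-3] = x[3]*x[0] = -1
  r_xx[-2] = x[2]*x[0] + x[3]*x[1] = 5
  r_xx[-1] = x[1]*x[0] + x[2]*x[1] + x[3]*x[2] = -9
  r_xx[0] = x[0]*x[0] + x[1]*x[1] + x[2]*x[2] + x[3]*x[3] = 19
  r_xx[1] = x[0]*x[1] + x[1]*x[2] + x[2]*x[3] = -9
  r_xx[2] = x[0]*x[2] + x[1]*x[3] = 5
  r_xx[3] = x[0]*x[3] = -1
r_xx = [-1, 5, -9, 19, -9, 5, -1]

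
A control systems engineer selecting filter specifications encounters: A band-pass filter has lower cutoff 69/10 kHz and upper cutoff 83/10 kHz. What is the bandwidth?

Bandwidth = f_high - f_low
= 83/10 kHz - 69/10 kHz = 7/5 kHz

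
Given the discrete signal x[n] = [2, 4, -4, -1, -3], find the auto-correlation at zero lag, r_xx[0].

The auto-correlation at zero lag r_xx[0] equals the signal energy.
r_xx[0] = sum of x[n]^2 = 2^2 + 4^2 + (-4)^2 + (-1)^2 + (-3)^2
= 4 + 16 + 16 + 1 + 9 = 46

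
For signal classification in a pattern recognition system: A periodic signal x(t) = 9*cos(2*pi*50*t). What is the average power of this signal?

Average power of A*cos(wt) is A^2/2.
P = 9^2 / 2 = 81/2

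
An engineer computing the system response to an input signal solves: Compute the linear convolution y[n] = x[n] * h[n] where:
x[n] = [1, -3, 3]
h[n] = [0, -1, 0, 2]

y[n] = sum_k x[k]*h[n-k]. Output length = len(x) + len(h) - 1 = 3 + 4 - 1 = 6.
y[0] = 1*0 = 0
y[1] = -3*0 + 1*-1 = -1
y[2] = 3*0 + -3*-1 + 1*0 = 3
y[3] = 3*-1 + -3*0 + 1*2 = -1
y[4] = 3*0 + -3*2 = -6
y[5] = 3*2 = 6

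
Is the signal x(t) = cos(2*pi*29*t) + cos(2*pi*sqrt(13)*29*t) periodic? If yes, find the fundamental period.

f1 = 29 Hz, f2 = 29*sqrt(13) Hz
Ratio f2/f1 = sqrt(13), which is irrational.
Since the frequency ratio is irrational, no common period exists.
The signal is not periodic.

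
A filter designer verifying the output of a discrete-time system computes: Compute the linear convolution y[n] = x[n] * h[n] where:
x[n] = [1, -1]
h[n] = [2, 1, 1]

y[n] = sum_k x[k]*h[n-k]. Output length = len(x) + len(h) - 1 = 2 + 3 - 1 = 4.
y[0] = 1*2 = 2
y[1] = -1*2 + 1*1 = -1
y[2] = -1*1 + 1*1 = 0
y[3] = -1*1 = -1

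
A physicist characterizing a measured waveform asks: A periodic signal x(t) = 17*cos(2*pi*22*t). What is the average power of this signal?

Average power of A*cos(wt) is A^2/2.
P = 17^2 / 2 = 289/2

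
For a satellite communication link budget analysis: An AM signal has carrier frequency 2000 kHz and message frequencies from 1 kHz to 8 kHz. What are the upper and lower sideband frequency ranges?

Upper sideband (USB) = fc + [fm_low, fm_high] = 2000 + [1, 8] = [2001, 2008] kHz
Lower sideband (LSB) = fc - [fm_high, fm_low] = 2000 - [8, 1] = [1992, 1999] kHz
Total occupied spectrum: 1992 kHz to 2008 kHz (plus carrier at 2000 kHz)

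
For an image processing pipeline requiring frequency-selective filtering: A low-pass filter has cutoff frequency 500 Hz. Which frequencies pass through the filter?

A low-pass filter passes all frequencies below the cutoff frequency 500 Hz and attenuates higher frequencies.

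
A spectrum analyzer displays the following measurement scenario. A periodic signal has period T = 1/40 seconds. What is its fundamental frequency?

The fundamental frequency is the reciprocal of the period.
f = 1/T = 1/(1/40) = 40 Hz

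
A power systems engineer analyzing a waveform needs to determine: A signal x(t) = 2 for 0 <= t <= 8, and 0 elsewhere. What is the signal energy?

Energy = integral of |x(t)|^2 dt over the signal duration
= 2^2 * 8 = 4 * 8 = 32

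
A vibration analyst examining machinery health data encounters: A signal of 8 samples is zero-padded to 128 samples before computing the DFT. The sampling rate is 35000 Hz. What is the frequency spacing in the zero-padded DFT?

Original DFT: N = 8, resolution = f_s/N = 35000/8 = 4375 Hz
Zero-padded DFT: N = 128, resolution = f_s/N = 35000/128 = 4375/16 Hz
Zero-padding interpolates the spectrum (finer frequency grid)
but does NOT improve the true spectral resolution (ability to resolve close frequencies).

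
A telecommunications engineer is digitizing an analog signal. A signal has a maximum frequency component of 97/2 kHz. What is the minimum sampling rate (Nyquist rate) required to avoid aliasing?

By the Nyquist-Shannon sampling theorem,
the minimum sampling rate (Nyquist rate) must be at least 2 * f_max.
Nyquist rate = 2 * 97/2 kHz = 97 kHz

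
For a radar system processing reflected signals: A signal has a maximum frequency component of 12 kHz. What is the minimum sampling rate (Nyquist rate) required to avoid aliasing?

By the Nyquist-Shannon sampling theorem,
the minimum sampling rate (Nyquist rate) must be at least 2 * f_max.
Nyquist rate = 2 * 12 kHz = 24 kHz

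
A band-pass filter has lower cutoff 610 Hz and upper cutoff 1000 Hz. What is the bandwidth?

Bandwidth = f_high - f_low
= 1000 Hz - 610 Hz = 390 Hz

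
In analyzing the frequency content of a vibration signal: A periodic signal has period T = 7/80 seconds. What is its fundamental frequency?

The fundamental frequency is the reciprocal of the period.
f = 1/T = 1/(7/80) = 80/7 Hz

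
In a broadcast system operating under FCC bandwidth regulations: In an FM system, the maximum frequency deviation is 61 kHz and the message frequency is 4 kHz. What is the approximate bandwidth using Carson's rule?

Carson's rule: BW = 2*(delta_f + f_m)
= 2*(61 + 4) kHz = 130 kHz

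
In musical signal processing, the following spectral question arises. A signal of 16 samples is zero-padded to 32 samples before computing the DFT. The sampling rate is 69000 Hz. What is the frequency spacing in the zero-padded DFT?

Original DFT: N = 16, resolution = f_s/N = 69000/16 = 8625/2 Hz
Zero-padded DFT: N = 32, resolution = f_s/N = 69000/32 = 8625/4 Hz
Zero-padding interpolates the spectrum (finer frequency grid)
but does NOT improve the true spectral resolution (ability to resolve close frequencies).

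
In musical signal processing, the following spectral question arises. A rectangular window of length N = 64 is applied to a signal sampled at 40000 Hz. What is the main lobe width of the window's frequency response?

For a rectangular window of length N,
the main lobe width in frequency is 2*f_s/N.
= 2*40000/64 = 1250 Hz
This determines the minimum frequency separation for resolving two sinusoids.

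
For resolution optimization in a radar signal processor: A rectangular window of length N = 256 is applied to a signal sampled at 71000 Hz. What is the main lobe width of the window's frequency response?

For a rectangular window of length N,
the main lobe width in frequency is 2*f_s/N.
= 2*71000/256 = 8875/16 Hz
This determines the minimum frequency separation for resolving two sinusoids.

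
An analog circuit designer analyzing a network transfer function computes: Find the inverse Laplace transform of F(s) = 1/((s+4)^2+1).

Standard pair: w/((s+a)^2+w^2) <-> e^(-at)*sin(wt)*u(t)
With a=4, w=1: f(t) = e^(-4t)*sin(t)*u(t)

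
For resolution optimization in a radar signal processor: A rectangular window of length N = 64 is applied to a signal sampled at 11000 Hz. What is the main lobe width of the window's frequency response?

For a rectangular window of length N,
the main lobe width in frequency is 2*f_s/N.
= 2*11000/64 = 1375/4 Hz
This determines the minimum frequency separation for resolving two sinusoids.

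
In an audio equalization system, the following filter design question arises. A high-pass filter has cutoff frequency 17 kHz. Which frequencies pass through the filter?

A high-pass filter passes all frequencies above the cutoff frequency 17 kHz and attenuates lower frequencies.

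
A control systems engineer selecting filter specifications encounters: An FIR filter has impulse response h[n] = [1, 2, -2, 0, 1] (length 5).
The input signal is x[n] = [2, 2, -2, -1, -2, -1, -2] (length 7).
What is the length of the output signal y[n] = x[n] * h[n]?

For linear convolution, the output length is:
len(y) = len(x) + len(h) - 1 = 7 + 5 - 1 = 11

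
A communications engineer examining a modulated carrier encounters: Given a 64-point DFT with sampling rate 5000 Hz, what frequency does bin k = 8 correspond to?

The frequency of DFT bin k is: f_k = k * f_s / N
f_8 = 8 * 5000 / 64 = 625 Hz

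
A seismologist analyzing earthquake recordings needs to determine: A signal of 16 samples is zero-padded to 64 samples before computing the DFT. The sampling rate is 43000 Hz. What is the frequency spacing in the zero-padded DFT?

Original DFT: N = 16, resolution = f_s/N = 43000/16 = 5375/2 Hz
Zero-padded DFT: N = 64, resolution = f_s/N = 43000/64 = 5375/8 Hz
Zero-padding interpolates the spectrum (finer frequency grid)
but does NOT improve the true spectral resolution (ability to resolve close frequencies).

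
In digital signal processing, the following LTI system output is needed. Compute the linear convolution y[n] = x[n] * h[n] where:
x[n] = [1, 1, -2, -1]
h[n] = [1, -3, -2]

y[n] = sum_k x[k]*h[n-k]. Output length = len(x) + len(h) - 1 = 4 + 3 - 1 = 6.
y[0] = 1*1 = 1
y[1] = 1*1 + 1*-3 = -2
y[2] = -2*1 + 1*-3 + 1*-2 = -7
y[3] = -1*1 + -2*-3 + 1*-2 = 3
y[4] = -1*-3 + -2*-2 = 7
y[5] = -1*-2 = 2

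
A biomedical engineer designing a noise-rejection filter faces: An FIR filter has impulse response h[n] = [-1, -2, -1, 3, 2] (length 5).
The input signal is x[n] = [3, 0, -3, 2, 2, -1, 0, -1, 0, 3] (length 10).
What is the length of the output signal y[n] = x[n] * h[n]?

For linear convolution, the output length is:
len(y) = len(x) + len(h) - 1 = 10 + 5 - 1 = 14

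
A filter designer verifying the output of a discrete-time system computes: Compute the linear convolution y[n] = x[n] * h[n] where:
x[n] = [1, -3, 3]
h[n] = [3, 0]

y[n] = sum_k x[k]*h[n-k]. Output length = len(x) + len(h) - 1 = 3 + 2 - 1 = 4.
y[0] = 1*3 = 3
y[1] = -3*3 + 1*0 = -9
y[2] = 3*3 + -3*0 = 9
y[3] = 3*0 = 0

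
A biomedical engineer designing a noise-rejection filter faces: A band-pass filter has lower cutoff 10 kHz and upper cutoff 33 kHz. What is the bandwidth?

Bandwidth = f_high - f_low
= 33 kHz - 10 kHz = 23 kHz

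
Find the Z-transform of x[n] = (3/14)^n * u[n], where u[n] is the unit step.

The Z-transform of a^n * u[n] is z/(z-a) for |z| > |a|.
Here a = 3/14, so X(z) = z/(z - (3/14)) = 14z/(14z - 3)
ROC: |z| > 3/14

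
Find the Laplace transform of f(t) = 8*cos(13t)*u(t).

Standard pair: cos(wt)*u(t) <-> s/(s^2+w^2)
With w = 13: L{8*cos(13t)*u(t)} = 8s/(s^2+169)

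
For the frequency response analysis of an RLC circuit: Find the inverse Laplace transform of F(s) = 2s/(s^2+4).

Standard pair: s/(s^2+w^2) <-> cos(wt)*u(t)
With k=2, w=2: f(t) = 2*cos(2t)*u(t)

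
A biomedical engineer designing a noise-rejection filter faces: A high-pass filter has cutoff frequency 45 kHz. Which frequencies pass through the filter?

A high-pass filter passes all frequencies above the cutoff frequency 45 kHz and attenuates lower frequencies.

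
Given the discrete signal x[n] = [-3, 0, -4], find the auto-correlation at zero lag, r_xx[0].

The auto-correlation at zero lag r_xx[0] equals the signal energy.
r_xx[0] = sum of x[n]^2 = (-3)^2 + 0^2 + (-4)^2
= 9 + 0 + 16 = 25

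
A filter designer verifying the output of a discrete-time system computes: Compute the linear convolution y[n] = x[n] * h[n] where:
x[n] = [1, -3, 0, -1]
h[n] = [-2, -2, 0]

y[n] = sum_k x[k]*h[n-k]. Output length = len(x) + len(h) - 1 = 4 + 3 - 1 = 6.
y[0] = 1*-2 = -2
y[1] = -3*-2 + 1*-2 = 4
y[2] = 0*-2 + -3*-2 + 1*0 = 6
y[3] = -1*-2 + 0*-2 + -3*0 = 2
y[4] = -1*-2 + 0*0 = 2
y[5] = -1*0 = 0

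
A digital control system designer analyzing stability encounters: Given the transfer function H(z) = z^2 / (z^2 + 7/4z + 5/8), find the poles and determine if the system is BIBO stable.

Poles are roots of the denominator: z^2 + 7/4z + 5/8 = 0.
Quadratic formula: z = [-(7/4) +/- sqrt((7/4)^2 - 4*(5/8))] / 2
Discriminant = 49/16 - 5/2 = 9/16; sqrt = 3/4.
z = (-7/4 +/- 3/4) / 2 => z = -1/2 or z = -5/4.
|p1| = 5/4, |p2| = 1/2.
For BIBO stability, all poles must lie inside the unit circle (|p| < 1).
System is UNSTABLE since at least one |p| >= 1.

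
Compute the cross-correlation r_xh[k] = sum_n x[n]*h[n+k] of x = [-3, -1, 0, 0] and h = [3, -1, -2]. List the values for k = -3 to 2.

Both sequences indexed from 0 and zero outside their support.
Lags with overlap: k = -3 to 2.
  r_xh[-3] = x[3]*h[0] = 0
  r_xh[-2] = x[2]*h[0] + x[3]*h[1] = 0
  r_xh[-1] = x[1]*h[0] + x[2]*h[1] + x[3]*h[2] = -3
  r_xh[0] = x[0]*h[0] + x[1]*h[1] + x[2]*h[2] = -8
  r_xh[1] = x[0]*h[1] + x[1]*h[2] = 5
  r_xh[2] = x[0]*h[2] = 6
r_xh = [0, 0, -3, -8, 5, 6] (for k = -3, ..., 2)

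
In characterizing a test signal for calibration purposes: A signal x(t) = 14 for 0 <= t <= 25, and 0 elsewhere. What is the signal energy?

Energy = integral of |x(t)|^2 dt over the signal duration
= 14^2 * 25 = 196 * 25 = 4900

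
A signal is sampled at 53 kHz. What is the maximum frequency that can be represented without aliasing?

The maximum frequency that can be represented without aliasing
is the Nyquist frequency: f_max = f_s / 2 = 53 kHz / 2 = 53/2 kHz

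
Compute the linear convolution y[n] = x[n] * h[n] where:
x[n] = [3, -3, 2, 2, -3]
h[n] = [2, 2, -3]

y[n] = sum_k x[k]*h[n-k]. Output length = len(x) + len(h) - 1 = 5 + 3 - 1 = 7.
y[0] = 3*2 = 6
y[1] = -3*2 + 3*2 = 0
y[2] = 2*2 + -3*2 + 3*-3 = -11
y[3] = 2*2 + 2*2 + -3*-3 = 17
y[4] = -3*2 + 2*2 + 2*-3 = -8
y[5] = -3*2 + 2*-3 = -12
y[6] = -3*-3 = 9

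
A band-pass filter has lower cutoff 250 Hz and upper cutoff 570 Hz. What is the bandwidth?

Bandwidth = f_high - f_low
= 570 Hz - 250 Hz = 320 Hz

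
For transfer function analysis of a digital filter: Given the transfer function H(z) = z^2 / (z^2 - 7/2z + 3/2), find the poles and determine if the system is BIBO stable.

Poles are roots of the denominator: z^2 - 7/2z + 3/2 = 0.
Quadratic formula: z = [-(-7/2) +/- sqrt((-7/2)^2 - 4*(3/2))] / 2
Discriminant = 49/4 - 6 = 25/4; sqrt = 5/2.
z = (7/2 +/- 5/2) / 2 => z = 3 or z = 1/2.
|p1| = 3, |p2| = 1/2.
For BIBO stability, all poles must lie inside the unit circle (|p| < 1).
System is UNSTABLE since at least one |p| >= 1.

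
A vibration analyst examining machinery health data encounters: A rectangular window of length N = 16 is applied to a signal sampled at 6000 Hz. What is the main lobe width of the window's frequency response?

For a rectangular window of length N,
the main lobe width in frequency is 2*f_s/N.
= 2*6000/16 = 750 Hz
This determines the minimum frequency separation for resolving two sinusoids.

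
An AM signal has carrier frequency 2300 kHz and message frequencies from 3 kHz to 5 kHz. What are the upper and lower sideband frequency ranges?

Upper sideband (USB) = fc + [fm_low, fm_high] = 2300 + [3, 5] = [2303, 2305] kHz
Lower sideband (LSB) = fc - [fm_high, fm_low] = 2300 - [5, 3] = [2295, 2297] kHz
Total occupied spectrum: 2295 kHz to 2305 kHz (plus carrier at 2300 kHz)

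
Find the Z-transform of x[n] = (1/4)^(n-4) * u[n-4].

Time-shifting property: if X(z) = Z{x[n]}, then Z{x[n-d]} = z^(-d) * X(z)
X(z) = z/(z - 1/4) for x[n] = (1/4)^n * u[n]
Z{x[n-4]} = z^(-4) * z/(z - 1/4) = z^(-3)/(z - 1/4)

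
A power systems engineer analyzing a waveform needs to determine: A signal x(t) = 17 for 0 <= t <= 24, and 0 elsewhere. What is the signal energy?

Energy = integral of |x(t)|^2 dt over the signal duration
= 17^2 * 24 = 289 * 24 = 6936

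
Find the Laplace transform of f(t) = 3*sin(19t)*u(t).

Standard pair: sin(wt)*u(t) <-> w/(s^2+w^2)
With w = 19: L{3*sin(19t)*u(t)} = 57/(s^2+361)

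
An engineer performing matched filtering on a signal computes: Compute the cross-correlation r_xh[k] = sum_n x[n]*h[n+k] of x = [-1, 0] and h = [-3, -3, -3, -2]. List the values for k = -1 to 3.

Both sequences indexed from 0 and zero outside their support.
Lags with overlap: k = -1 to 3.
  r_xh[-1] = x[1]*h[0] = 0
  r_xh[0] = x[0]*h[0] + x[1]*h[1] = 3
  r_xh[1] = x[0]*h[1] + x[1]*h[2] = 3
  r_xh[2] = x[0]*h[2] + x[1]*h[3] = 3
  r_xh[3] = x[0]*h[3] = 2
r_xh = [0, 3, 3, 3, 2] (for k = -1, ..., 3)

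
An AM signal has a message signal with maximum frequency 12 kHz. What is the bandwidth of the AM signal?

In AM (double-sideband), the bandwidth is twice the message frequency.
BW = 2 * f_m = 2 * 12 kHz = 24 kHz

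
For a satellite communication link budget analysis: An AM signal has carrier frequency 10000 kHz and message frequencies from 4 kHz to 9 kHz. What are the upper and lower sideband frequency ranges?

Upper sideband (USB) = fc + [fm_low, fm_high] = 10000 + [4, 9] = [10004, 10009] kHz
Lower sideband (LSB) = fc - [fm_high, fm_low] = 10000 - [9, 4] = [9991, 9996] kHz
Total occupied spectrum: 9991 kHz to 10009 kHz (plus carrier at 10000 kHz)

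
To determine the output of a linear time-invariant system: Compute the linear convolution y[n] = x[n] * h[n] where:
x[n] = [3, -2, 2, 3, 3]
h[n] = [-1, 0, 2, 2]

y[n] = sum_k x[k]*h[n-k]. Output length = len(x) + len(h) - 1 = 5 + 4 - 1 = 8.
y[0] = 3*-1 = -3
y[1] = -2*-1 + 3*0 = 2
y[2] = 2*-1 + -2*0 + 3*2 = 4
y[3] = 3*-1 + 2*0 + -2*2 + 3*2 = -1
y[4] = 3*-1 + 3*0 + 2*2 + -2*2 = -3
y[5] = 3*0 + 3*2 + 2*2 = 10
y[6] = 3*2 + 3*2 = 12
y[7] = 3*2 = 6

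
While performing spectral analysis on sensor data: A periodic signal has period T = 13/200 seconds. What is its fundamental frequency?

The fundamental frequency is the reciprocal of the period.
f = 1/T = 1/(13/200) = 200/13 Hz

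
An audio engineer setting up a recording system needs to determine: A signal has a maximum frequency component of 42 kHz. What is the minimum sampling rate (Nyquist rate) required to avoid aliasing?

By the Nyquist-Shannon sampling theorem,
the minimum sampling rate (Nyquist rate) must be at least 2 * f_max.
Nyquist rate = 2 * 42 kHz = 84 kHz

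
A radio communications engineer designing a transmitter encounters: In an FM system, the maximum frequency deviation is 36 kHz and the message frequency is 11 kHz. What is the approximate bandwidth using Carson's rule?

Carson's rule: BW = 2*(delta_f + f_m)
= 2*(36 + 11) kHz = 94 kHz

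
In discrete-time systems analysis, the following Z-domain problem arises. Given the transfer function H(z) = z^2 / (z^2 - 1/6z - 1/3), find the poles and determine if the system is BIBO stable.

Poles are roots of the denominator: z^2 - 1/6z - 1/3 = 0.
Quadratic formula: z = [-(-1/6) +/- sqrt((-1/6)^2 - 4*(-1/3))] / 2
Discriminant = 1/36 + 4/3 = 49/36; sqrt = 7/6.
z = (1/6 +/- 7/6) / 2 => z = 2/3 or z = -1/2.
|p1| = 1/2, |p2| = 2/3.
For BIBO stability, all poles must lie inside the unit circle (|p| < 1).
System is STABLE since both |p| < 1.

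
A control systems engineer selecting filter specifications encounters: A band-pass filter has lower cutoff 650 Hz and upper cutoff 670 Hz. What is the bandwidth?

Bandwidth = f_high - f_low
= 670 Hz - 650 Hz = 20 Hz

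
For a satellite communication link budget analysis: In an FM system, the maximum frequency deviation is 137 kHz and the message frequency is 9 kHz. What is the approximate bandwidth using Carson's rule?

Carson's rule: BW = 2*(delta_f + f_m)
= 2*(137 + 9) kHz = 292 kHz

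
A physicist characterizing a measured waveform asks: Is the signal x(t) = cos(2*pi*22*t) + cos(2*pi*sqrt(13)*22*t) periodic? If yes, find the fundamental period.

f1 = 22 Hz, f2 = 22*sqrt(13) Hz
Ratio f2/f1 = sqrt(13), which is irrational.
Since the frequency ratio is irrational, no common period exists.
The signal is not periodic.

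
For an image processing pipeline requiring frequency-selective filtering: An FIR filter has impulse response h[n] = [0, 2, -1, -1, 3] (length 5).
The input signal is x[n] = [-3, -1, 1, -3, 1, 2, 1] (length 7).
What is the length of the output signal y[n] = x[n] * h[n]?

For linear convolution, the output length is:
len(y) = len(x) + len(h) - 1 = 7 + 5 - 1 = 11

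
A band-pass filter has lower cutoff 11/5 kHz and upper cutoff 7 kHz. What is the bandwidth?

Bandwidth = f_high - f_low
= 7 kHz - 11/5 kHz = 24/5 kHz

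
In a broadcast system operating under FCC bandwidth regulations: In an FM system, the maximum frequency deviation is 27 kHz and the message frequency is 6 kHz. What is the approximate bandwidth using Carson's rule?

Carson's rule: BW = 2*(delta_f + f_m)
= 2*(27 + 6) kHz = 66 kHz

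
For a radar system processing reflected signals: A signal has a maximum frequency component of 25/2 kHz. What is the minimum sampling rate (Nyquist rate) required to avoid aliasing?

By the Nyquist-Shannon sampling theorem,
the minimum sampling rate (Nyquist rate) must be at least 2 * f_max.
Nyquist rate = 2 * 25/2 kHz = 25 kHz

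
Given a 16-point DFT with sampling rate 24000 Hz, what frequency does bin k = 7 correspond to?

The frequency of DFT bin k is: f_k = k * f_s / N
f_7 = 7 * 24000 / 16 = 10500 Hz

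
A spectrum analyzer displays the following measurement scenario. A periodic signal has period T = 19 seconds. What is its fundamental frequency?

The fundamental frequency is the reciprocal of the period.
f = 1/T = 1/(19) = 1/19 Hz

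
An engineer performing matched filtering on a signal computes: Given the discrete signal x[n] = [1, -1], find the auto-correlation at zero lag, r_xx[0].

The auto-correlation at zero lag r_xx[0] equals the signal energy.
r_xx[0] = sum of x[n]^2 = 1^2 + (-1)^2
= 1 + 1 = 2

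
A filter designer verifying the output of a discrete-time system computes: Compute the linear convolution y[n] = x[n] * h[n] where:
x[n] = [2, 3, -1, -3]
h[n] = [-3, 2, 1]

y[n] = sum_k x[k]*h[n-k]. Output length = len(x) + len(h) - 1 = 4 + 3 - 1 = 6.
y[0] = 2*-3 = -6
y[1] = 3*-3 + 2*2 = -5
y[2] = -1*-3 + 3*2 + 2*1 = 11
y[3] = -3*-3 + -1*2 + 3*1 = 10
y[4] = -3*2 + -1*1 = -7
y[5] = -3*1 = -3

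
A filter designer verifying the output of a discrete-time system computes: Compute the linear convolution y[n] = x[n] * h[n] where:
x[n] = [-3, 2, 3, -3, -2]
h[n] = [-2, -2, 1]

y[n] = sum_k x[k]*h[n-k]. Output length = len(x) + len(h) - 1 = 5 + 3 - 1 = 7.
y[0] = -3*-2 = 6
y[1] = 2*-2 + -3*-2 = 2
y[2] = 3*-2 + 2*-2 + -3*1 = -13
y[3] = -3*-2 + 3*-2 + 2*1 = 2
y[4] = -2*-2 + -3*-2 + 3*1 = 13
y[5] = -2*-2 + -3*1 = 1
y[6] = -2*1 = -2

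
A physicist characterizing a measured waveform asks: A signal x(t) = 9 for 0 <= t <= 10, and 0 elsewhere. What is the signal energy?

Energy = integral of |x(t)|^2 dt over the signal duration
= 9^2 * 10 = 81 * 10 = 810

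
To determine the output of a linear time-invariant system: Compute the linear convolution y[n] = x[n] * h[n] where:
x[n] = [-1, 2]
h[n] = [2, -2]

y[n] = sum_k x[k]*h[n-k]. Output length = len(x) + len(h) - 1 = 2 + 2 - 1 = 3.
y[0] = -1*2 = -2
y[1] = 2*2 + -1*-2 = 6
y[2] = 2*-2 = -4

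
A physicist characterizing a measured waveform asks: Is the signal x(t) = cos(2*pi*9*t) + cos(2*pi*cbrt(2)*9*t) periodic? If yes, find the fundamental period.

f1 = 9 Hz, f2 = 9*cbrt(2) Hz
Ratio f2/f1 = cbrt(2), which is irrational.
Since the frequency ratio is irrational, no common period exists.
The signal is not periodic.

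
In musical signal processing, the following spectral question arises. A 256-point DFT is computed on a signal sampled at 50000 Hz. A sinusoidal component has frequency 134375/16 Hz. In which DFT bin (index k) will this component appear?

DFT frequency resolution = f_s/N = 50000/256 = 3125/16 Hz
Bin index k = f_signal / resolution = 134375/16 / 3125/16 = 43
The signal frequency 134375/16 Hz falls in DFT bin k = 43.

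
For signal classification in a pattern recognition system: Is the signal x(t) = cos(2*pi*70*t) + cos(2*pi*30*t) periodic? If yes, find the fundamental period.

f1 = 70 Hz, f2 = 30 Hz
Period T1 = 1/70, T2 = 1/30
Ratio T1/T2 = 30/70, which is rational.
The signal is periodic with fundamental period T = 1/GCD(70,30) = 1/10 s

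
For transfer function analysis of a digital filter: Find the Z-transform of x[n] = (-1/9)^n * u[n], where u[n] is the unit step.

The Z-transform of a^n * u[n] is z/(z-a) for |z| > |a|.
Here a = -1/9, so X(z) = z/(z - (-1/9)) = 9z/(9z + 1)
ROC: |z| > 1/9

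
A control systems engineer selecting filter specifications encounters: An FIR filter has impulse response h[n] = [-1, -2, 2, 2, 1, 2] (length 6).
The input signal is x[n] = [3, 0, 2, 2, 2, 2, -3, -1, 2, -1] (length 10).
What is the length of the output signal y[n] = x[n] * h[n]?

For linear convolution, the output length is:
len(y) = len(x) + len(h) - 1 = 10 + 6 - 1 = 15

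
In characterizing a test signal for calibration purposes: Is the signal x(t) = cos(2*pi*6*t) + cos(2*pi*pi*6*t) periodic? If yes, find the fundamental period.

f1 = 6 Hz, f2 = 6*pi Hz
Ratio f2/f1 = pi, which is irrational.
Since the frequency ratio is irrational, no common period exists.
The signal is not periodic.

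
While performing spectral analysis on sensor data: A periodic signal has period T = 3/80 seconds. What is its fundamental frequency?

The fundamental frequency is the reciprocal of the period.
f = 1/T = 1/(3/80) = 80/3 Hz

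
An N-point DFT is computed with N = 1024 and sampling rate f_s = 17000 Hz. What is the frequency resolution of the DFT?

DFT frequency resolution = f_s / N
= 17000 / 1024 = 2125/128 Hz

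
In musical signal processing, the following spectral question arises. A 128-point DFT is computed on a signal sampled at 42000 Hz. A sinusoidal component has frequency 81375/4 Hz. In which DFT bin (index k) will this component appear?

DFT frequency resolution = f_s/N = 42000/128 = 2625/8 Hz
Bin index k = f_signal / resolution = 81375/4 / 2625/8 = 62
The signal frequency 81375/4 Hz falls in DFT bin k = 62.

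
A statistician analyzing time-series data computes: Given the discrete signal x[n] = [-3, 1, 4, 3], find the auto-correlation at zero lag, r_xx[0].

The auto-correlation at zero lag r_xx[0] equals the signal energy.
r_xx[0] = sum of x[n]^2 = (-3)^2 + 1^2 + 4^2 + 3^2
= 9 + 1 + 16 + 9 = 35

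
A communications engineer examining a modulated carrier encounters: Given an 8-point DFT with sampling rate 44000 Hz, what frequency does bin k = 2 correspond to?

The frequency of DFT bin k is: f_k = k * f_s / N
f_2 = 2 * 44000 / 8 = 11000 Hz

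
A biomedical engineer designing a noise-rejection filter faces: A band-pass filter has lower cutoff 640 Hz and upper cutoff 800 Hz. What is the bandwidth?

Bandwidth = f_high - f_low
= 800 Hz - 640 Hz = 160 Hz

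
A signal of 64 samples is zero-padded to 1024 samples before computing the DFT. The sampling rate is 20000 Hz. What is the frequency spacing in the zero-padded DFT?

Original DFT: N = 64, resolution = f_s/N = 20000/64 = 625/2 Hz
Zero-padded DFT: N = 1024, resolution = f_s/N = 20000/1024 = 625/32 Hz
Zero-padding interpolates the spectrum (finer frequency grid)
but does NOT improve the true spectral resolution (ability to resolve close frequencies).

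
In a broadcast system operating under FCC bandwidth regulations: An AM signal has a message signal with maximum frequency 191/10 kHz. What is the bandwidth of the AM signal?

In AM (double-sideband), the bandwidth is twice the message frequency.
BW = 2 * f_m = 2 * 191/10 kHz = 191/5 kHz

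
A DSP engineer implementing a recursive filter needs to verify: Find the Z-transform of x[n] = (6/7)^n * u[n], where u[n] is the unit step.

The Z-transform of a^n * u[n] is z/(z-a) for |z| > |a|.
Here a = 6/7, so X(z) = z/(z - (6/7)) = 7z/(7z - 6)
ROC: |z| > 6/7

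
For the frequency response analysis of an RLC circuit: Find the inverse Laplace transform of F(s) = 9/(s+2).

Standard pair: k/(s+a) <-> k*e^(-at)*u(t)
With k=9, a=2: f(t) = 9*e^(-2t)*u(t)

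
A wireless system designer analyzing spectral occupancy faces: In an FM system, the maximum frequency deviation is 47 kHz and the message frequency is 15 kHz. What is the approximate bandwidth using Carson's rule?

Carson's rule: BW = 2*(delta_f + f_m)
= 2*(47 + 15) kHz = 124 kHz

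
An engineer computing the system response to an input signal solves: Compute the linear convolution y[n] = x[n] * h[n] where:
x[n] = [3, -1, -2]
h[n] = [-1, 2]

y[n] = sum_k x[k]*h[n-k]. Output length = len(x) + len(h) - 1 = 3 + 2 - 1 = 4.
y[0] = 3*-1 = -3
y[1] = -1*-1 + 3*2 = 7
y[2] = -2*-1 + -1*2 = 0
y[3] = -2*2 = -4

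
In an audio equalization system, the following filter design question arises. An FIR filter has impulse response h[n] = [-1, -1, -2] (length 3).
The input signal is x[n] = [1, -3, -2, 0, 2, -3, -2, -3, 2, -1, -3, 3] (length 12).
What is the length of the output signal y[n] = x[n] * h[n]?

For linear convolution, the output length is:
len(y) = len(x) + len(h) - 1 = 12 + 3 - 1 = 14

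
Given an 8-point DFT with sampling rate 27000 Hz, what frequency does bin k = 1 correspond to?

The frequency of DFT bin k is: f_k = k * f_s / N
f_1 = 1 * 27000 / 8 = 3375 Hz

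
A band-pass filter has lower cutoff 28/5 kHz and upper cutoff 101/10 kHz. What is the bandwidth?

Bandwidth = f_high - f_low
= 101/10 kHz - 28/5 kHz = 9/2 kHz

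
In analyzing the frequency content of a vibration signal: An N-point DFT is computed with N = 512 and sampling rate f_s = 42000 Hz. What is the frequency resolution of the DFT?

DFT frequency resolution = f_s / N
= 42000 / 512 = 2625/32 Hz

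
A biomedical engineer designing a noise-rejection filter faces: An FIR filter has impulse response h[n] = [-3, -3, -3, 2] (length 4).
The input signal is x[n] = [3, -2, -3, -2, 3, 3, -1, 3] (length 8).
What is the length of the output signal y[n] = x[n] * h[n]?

For linear convolution, the output length is:
len(y) = len(x) + len(h) - 1 = 8 + 4 - 1 = 11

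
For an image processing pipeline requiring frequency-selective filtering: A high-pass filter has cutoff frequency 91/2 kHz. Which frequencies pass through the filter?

A high-pass filter passes all frequencies above the cutoff frequency 91/2 kHz and attenuates lower frequencies.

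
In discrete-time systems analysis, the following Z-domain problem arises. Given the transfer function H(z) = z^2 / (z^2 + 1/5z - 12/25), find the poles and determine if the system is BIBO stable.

Poles are roots of the denominator: z^2 + 1/5z - 12/25 = 0.
Quadratic formula: z = [-(1/5) +/- sqrt((1/5)^2 - 4*(-12/25))] / 2
Discriminant = 1/25 + 48/25 = 49/25; sqrt = 7/5.
z = (-1/5 +/- 7/5) / 2 => z = 3/5 or z = -4/5.
|p1| = 4/5, |p2| = 3/5.
For BIBO stability, all poles must lie inside the unit circle (|p| < 1).
System is STABLE since both |p| < 1.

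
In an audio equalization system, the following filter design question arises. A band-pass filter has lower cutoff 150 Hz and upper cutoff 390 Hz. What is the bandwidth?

Bandwidth = f_high - f_low
= 390 Hz - 150 Hz = 240 Hz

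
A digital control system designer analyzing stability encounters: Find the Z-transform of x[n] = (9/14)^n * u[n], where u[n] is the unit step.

The Z-transform of a^n * u[n] is z/(z-a) for |z| > |a|.
Here a = 9/14, so X(z) = z/(z - (9/14)) = 14z/(14z - 9)
ROC: |z| > 9/14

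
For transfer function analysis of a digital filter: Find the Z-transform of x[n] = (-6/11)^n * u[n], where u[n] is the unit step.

The Z-transform of a^n * u[n] is z/(z-a) for |z| > |a|.
Here a = -6/11, so X(z) = z/(z - (-6/11)) = 11z/(11z + 6)
ROC: |z| > 6/11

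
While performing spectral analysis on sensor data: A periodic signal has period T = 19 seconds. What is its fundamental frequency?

The fundamental frequency is the reciprocal of the period.
f = 1/T = 1/(19) = 1/19 Hz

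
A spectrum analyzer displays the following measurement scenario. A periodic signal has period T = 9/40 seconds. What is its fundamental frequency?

The fundamental frequency is the reciprocal of the period.
f = 1/T = 1/(9/40) = 40/9 Hz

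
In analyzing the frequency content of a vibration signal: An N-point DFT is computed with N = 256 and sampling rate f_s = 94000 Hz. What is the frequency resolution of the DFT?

DFT frequency resolution = f_s / N
= 94000 / 256 = 5875/16 Hz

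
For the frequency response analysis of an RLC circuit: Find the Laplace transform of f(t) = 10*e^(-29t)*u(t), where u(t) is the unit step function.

Standard Laplace transform pair:
e^(-at)*u(t) <-> 1/(s+a)
With a = 29: L{10*e^(-29t)*u(t)} = 10/(s+29), ROC: Re(s) > -29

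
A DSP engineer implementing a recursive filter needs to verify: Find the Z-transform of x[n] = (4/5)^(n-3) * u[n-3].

Time-shifting property: if X(z) = Z{x[n]}, then Z{x[n-d]} = z^(-d) * X(z)
X(z) = z/(z - 4/5) for x[n] = (4/5)^n * u[n]
Z{x[n-3]} = z^(-3) * z/(z - 4/5) = z^(-2)/(z - 4/5)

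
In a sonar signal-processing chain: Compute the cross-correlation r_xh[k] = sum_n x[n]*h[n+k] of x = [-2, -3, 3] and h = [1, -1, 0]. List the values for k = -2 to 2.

Both sequences indexed from 0 and zero outside their support.
Lags with overlap: k = -2 to 2.
  r_xh[-2] = x[2]*h[0] = 3
  r_xh[-1] = x[1]*h[0] + x[2]*h[1] = -6
  r_xh[0] = x[0]*h[0] + x[1]*h[1] + x[2]*h[2] = 1
  r_xh[1] = x[0]*h[1] + x[1]*h[2] = 2
  r_xh[2] = x[0]*h[2] = 0
r_xh = [3, -6, 1, 2, 0] (for k = -2, ..., 2)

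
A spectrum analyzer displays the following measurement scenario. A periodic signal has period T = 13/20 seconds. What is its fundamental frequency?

The fundamental frequency is the reciprocal of the period.
f = 1/T = 1/(13/20) = 20/13 Hz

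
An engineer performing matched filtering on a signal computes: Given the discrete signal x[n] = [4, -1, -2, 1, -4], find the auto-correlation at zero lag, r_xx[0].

The auto-correlation at zero lag r_xx[0] equals the signal energy.
r_xx[0] = sum of x[n]^2 = 4^2 + (-1)^2 + (-2)^2 + 1^2 + (-4)^2
= 16 + 1 + 4 + 1 + 16 = 38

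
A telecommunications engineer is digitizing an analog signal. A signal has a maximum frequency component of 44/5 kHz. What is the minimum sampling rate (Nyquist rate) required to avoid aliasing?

By the Nyquist-Shannon sampling theorem,
the minimum sampling rate (Nyquist rate) must be at least 2 * f_max.
Nyquist rate = 2 * 44/5 kHz = 88/5 kHz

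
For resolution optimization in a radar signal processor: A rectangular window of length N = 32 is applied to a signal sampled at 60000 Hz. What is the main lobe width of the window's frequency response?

For a rectangular window of length N,
the main lobe width in frequency is 2*f_s/N.
= 2*60000/32 = 3750 Hz
This determines the minimum frequency separation for resolving two sinusoids.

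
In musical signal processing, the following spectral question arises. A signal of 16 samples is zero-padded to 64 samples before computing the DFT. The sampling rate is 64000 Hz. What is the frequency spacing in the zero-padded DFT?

Original DFT: N = 16, resolution = f_s/N = 64000/16 = 4000 Hz
Zero-padded DFT: N = 64, resolution = f_s/N = 64000/64 = 1000 Hz
Zero-padding interpolates the spectrum (finer frequency grid)
but does NOT improve the true spectral resolution (ability to resolve close frequencies).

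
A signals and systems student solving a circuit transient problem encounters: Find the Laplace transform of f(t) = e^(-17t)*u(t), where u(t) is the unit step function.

Standard Laplace transform pair:
e^(-at)*u(t) <-> 1/(s+a)
With a = 17: L{e^(-17t)*u(t)} = 1/(s+17), ROC: Re(s) > -17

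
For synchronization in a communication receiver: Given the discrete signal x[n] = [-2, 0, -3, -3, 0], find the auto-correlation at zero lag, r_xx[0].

The auto-correlation at zero lag r_xx[0] equals the signal energy.
r_xx[0] = sum of x[n]^2 = (-2)^2 + 0^2 + (-3)^2 + (-3)^2 + 0^2
= 4 + 0 + 9 + 9 + 0 = 22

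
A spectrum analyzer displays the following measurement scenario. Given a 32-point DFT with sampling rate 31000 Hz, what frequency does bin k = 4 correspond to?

The frequency of DFT bin k is: f_k = k * f_s / N
f_4 = 4 * 31000 / 32 = 3875 Hz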